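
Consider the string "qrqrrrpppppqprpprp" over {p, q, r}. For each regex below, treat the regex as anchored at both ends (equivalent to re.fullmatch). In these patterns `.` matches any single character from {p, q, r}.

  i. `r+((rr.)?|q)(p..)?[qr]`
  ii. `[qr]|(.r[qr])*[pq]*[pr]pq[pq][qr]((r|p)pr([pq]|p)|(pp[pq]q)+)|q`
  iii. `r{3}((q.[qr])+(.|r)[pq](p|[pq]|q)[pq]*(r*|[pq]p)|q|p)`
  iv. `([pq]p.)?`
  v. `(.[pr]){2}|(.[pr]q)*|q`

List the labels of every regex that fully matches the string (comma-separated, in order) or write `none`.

i → no match — must start with "r"
ii → match
iii → no match — must start with "r"
iv → no match
v → no match

ii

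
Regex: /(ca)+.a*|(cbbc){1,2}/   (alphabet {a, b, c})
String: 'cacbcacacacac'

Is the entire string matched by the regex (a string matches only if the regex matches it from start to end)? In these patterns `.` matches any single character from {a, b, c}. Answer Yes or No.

No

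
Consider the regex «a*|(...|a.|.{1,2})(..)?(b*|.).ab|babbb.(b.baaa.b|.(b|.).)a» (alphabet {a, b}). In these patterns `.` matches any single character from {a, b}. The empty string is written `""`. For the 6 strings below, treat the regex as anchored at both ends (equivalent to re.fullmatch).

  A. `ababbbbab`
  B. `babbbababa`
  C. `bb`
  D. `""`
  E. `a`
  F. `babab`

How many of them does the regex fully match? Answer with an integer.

A → match
B → match
C → no match
D → match
E → match
F → match
Total matched: 5

5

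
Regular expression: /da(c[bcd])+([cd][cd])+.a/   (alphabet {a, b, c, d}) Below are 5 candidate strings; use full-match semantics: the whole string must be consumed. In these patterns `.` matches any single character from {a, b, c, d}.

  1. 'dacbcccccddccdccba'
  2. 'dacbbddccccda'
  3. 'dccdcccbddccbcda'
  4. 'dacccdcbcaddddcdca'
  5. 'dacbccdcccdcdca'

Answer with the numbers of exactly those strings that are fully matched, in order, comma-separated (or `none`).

1 → match
2 → no match
3 → no match — must start with 'dac'
4 → no match
5 → no match

1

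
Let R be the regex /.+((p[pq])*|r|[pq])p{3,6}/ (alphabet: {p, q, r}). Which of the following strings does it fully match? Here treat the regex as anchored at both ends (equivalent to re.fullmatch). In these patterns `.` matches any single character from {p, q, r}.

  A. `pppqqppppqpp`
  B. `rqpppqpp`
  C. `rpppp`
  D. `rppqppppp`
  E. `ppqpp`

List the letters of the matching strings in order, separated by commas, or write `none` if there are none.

C, D

A → no match
B → no match
C → match
D → match
E → no match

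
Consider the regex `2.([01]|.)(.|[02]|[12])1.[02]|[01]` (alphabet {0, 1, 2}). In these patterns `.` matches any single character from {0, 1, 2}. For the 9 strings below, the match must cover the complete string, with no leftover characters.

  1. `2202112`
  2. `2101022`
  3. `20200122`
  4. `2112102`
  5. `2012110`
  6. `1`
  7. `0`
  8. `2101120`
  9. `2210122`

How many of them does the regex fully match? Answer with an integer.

7

1 → match
2 → no match
3 → no match
4 → match
5 → match
6 → match
7 → match
8 → match
9 → match
Total matched: 7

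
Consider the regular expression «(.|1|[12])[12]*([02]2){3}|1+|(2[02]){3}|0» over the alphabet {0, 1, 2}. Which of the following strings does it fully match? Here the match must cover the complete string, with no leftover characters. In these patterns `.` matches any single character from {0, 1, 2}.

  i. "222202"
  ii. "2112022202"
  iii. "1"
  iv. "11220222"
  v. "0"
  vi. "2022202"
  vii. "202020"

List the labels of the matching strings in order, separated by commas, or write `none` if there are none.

ii, iii, iv, v, vi, vii

i → no match
ii → match
iii → match
iv → match
v → match
vi → match
vii → match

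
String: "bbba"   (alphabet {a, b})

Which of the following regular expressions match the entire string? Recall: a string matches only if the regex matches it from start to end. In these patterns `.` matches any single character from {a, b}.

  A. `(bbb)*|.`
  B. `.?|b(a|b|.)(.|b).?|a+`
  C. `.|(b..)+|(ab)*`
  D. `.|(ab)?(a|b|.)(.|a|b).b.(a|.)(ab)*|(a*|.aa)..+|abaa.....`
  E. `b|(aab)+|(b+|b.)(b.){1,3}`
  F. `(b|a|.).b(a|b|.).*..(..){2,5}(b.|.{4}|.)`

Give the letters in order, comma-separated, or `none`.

B, D, E

A → no match
B → match
C → no match
D → match
E → match
F → no match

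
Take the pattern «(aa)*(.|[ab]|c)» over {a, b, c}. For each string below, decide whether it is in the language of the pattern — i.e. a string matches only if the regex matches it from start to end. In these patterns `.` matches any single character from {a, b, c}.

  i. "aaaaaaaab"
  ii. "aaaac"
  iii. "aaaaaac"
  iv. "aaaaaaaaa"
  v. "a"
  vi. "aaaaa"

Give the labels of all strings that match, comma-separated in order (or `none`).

i, ii, iii, iv, v, vi

i → match
ii → match
iii → match
iv → match
v → match
vi → match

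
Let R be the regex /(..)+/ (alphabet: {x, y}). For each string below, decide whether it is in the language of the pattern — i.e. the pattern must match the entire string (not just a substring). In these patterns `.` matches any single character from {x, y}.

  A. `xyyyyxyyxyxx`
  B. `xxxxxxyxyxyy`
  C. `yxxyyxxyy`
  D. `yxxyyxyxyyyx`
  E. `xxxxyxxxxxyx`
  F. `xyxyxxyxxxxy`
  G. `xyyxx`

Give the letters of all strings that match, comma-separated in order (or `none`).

A. `xyyyyxyyxyxx` → match
B. `xxxxxxyxyxyy` → match
C. `yxxyyxxyy` → no match
D. `yxxyyxyxyyyx` → match
E. `xxxxyxxxxxyx` → match
F. `xyxyxxyxxxxy` → match
G. `xyyxx` → no match

A, B, D, E, F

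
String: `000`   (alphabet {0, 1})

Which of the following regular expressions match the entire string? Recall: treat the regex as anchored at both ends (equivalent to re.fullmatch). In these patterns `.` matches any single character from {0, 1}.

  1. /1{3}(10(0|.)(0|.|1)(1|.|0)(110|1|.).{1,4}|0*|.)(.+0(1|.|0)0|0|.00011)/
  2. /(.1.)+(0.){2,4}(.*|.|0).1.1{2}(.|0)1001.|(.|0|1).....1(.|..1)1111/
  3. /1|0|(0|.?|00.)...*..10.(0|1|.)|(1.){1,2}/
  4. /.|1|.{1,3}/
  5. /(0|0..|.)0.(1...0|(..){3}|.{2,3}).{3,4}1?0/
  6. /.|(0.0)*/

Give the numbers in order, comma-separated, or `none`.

1 → no match — must start with `1`
2 → no match
3 → no match
4 → match
5 → no match
6 → match

4, 6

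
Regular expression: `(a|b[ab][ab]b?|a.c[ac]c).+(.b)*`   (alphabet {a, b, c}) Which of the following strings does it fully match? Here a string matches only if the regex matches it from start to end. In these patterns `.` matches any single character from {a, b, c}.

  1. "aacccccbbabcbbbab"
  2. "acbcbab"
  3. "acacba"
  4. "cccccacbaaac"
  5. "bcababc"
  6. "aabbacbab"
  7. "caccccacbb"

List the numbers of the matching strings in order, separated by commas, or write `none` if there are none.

1 → match
2 → match
3 → match
4 → no match
5 → no match
6 → match
7 → no match

1, 2, 3, 6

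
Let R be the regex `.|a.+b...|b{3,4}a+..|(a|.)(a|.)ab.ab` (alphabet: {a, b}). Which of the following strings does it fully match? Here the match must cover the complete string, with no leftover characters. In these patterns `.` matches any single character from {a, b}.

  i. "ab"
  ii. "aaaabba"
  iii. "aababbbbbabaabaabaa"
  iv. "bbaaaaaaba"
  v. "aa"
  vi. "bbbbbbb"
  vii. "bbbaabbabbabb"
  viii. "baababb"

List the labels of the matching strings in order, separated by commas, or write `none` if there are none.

none

i → no match
ii → no match
iii → no match
iv → no match
v → no match
vi → no match
vii → no match
viii → no match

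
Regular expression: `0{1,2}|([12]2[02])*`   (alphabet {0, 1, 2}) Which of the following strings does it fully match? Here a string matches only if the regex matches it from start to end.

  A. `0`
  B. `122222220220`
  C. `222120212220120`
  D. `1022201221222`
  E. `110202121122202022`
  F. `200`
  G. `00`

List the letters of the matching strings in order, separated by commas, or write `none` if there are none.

A → match
B → match
C → no match
D → no match
E → no match
F → no match
G → match

A, B, G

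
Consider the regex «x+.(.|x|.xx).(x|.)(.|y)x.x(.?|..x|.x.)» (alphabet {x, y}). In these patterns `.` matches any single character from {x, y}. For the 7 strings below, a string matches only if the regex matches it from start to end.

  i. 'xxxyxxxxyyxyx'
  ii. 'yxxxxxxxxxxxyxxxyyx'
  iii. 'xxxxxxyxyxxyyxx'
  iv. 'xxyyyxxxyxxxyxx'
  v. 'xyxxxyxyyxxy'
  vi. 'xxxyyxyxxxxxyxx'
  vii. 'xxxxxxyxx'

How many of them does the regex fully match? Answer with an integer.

1

i → match
ii → no match — must start with 'x'
iii → no match
iv → no match
v → no match
vi → no match
vii → no match
Total matched: 1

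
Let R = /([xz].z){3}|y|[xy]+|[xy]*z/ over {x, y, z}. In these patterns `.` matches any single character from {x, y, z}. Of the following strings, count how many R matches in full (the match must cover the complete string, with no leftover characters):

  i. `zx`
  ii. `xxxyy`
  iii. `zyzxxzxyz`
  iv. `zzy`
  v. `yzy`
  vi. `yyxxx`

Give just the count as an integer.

3

i. `zx` → no match
ii. `xxxyy` → match
iii. `zyzxxzxyz` → match
iv. `zzy` → no match
v. `yzy` → no match
vi. `yyxxx` → match
Total matched: 3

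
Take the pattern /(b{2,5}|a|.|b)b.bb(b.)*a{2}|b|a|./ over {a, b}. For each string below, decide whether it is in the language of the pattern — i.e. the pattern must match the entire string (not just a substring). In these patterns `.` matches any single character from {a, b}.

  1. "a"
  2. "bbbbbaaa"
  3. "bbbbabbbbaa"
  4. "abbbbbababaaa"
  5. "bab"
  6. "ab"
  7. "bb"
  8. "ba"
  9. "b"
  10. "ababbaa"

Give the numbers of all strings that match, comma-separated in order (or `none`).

1, 3, 4, 9, 10

1. "a" → match
2. "bbbbbaaa" → no match
3. "bbbbabbbbaa" → match
4 → match
5. "bab" → no match
6. "ab" → no match
7. "bb" → no match
8. "ba" → no match
9. "b" → match
10. "ababbaa" → match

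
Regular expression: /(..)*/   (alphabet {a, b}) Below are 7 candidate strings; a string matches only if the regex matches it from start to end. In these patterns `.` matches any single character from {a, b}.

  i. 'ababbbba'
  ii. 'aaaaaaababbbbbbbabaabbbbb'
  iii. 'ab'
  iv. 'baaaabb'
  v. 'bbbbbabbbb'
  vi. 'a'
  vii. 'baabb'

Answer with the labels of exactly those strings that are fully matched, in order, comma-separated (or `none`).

i → match
ii → no match
iii → match
iv → no match
v → match
vi → no match
vii → no match

i, iii, v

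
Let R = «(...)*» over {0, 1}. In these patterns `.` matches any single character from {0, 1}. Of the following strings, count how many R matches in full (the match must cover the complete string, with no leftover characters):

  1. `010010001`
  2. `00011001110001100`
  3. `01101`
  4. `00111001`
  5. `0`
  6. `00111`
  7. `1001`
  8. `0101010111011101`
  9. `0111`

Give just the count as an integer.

1 → match
2 → no match
3 → no match
4 → no match
5 → no match
6 → no match
7 → no match
8 → no match
9 → no match
Total matched: 1

1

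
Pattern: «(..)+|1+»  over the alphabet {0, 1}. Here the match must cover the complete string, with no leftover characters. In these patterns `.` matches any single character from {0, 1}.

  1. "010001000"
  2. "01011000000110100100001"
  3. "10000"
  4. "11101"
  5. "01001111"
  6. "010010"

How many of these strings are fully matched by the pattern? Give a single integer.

1 → no match
2 → no match
3 → no match
4 → no match
5 → match
6 → match
Total matched: 2

2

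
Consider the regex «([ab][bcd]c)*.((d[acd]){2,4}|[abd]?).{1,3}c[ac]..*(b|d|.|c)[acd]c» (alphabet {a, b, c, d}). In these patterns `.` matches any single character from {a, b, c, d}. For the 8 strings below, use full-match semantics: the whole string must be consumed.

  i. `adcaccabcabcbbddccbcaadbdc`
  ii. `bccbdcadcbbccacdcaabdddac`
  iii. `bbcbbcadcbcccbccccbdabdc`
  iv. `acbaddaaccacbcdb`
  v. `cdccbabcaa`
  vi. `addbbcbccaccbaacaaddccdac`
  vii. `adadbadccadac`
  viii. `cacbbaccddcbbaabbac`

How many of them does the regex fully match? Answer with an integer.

3

i → match
ii → match
iii → match
iv → no match — must end with `c`
v → no match — must end with `c`
vi → no match
vii → no match
viii → no match
Total matched: 3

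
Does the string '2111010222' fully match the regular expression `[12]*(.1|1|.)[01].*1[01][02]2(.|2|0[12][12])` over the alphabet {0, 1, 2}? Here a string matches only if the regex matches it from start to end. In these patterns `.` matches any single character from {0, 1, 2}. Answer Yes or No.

Yes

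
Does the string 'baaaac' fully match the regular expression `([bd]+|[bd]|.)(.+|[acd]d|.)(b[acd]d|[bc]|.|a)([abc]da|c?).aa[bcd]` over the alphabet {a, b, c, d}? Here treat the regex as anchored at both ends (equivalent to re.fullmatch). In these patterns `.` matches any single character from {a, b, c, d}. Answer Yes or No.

No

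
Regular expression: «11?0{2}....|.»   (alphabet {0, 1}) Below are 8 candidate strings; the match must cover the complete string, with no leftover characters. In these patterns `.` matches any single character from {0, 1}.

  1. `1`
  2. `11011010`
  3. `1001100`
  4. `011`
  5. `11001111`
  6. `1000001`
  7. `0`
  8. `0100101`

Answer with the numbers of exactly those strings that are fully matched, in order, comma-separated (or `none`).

1, 3, 5, 6, 7

1 → match
2 → no match
3 → match
4 → no match
5 → match
6 → match
7 → match
8 → no match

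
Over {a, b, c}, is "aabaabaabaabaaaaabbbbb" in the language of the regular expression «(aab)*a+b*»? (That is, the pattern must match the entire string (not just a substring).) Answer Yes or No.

Yes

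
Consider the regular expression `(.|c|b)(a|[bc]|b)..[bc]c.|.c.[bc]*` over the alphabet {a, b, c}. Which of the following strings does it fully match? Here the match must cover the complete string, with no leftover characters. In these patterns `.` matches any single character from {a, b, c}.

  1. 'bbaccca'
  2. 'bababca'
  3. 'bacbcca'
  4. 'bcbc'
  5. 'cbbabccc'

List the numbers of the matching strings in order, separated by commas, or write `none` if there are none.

1, 2, 3, 4

1 → match
2 → match
3 → match
4 → match
5 → no match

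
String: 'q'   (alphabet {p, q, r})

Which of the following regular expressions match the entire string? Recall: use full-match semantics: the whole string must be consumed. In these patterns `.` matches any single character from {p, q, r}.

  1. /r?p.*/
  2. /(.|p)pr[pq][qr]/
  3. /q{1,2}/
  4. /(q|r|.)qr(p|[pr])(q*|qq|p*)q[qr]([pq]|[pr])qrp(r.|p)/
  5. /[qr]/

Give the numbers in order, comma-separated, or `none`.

1 → no match
2 → no match
3 → match
4 → no match
5 → match

3, 5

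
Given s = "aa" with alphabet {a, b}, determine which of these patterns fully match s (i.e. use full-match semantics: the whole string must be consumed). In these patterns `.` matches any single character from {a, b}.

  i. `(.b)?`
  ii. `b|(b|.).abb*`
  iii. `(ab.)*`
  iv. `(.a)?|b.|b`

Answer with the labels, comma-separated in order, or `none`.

i → no match
ii → no match
iii → no match
iv → match

iv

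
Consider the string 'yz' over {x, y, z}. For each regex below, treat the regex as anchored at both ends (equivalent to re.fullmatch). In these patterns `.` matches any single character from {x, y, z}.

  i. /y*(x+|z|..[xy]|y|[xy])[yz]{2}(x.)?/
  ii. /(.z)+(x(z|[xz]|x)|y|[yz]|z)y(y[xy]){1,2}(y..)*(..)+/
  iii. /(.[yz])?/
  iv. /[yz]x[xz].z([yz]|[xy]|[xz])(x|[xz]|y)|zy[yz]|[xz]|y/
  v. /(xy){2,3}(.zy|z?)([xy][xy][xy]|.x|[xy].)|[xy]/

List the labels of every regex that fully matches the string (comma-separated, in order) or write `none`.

iii

i → no match
ii → no match
iii → match
iv → no match
v → no match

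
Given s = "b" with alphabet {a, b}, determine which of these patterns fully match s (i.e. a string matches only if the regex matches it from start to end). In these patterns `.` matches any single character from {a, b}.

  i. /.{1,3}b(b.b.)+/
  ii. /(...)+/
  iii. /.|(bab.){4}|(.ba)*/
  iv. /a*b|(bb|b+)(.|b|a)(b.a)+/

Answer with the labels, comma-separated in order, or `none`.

iii, iv

i → no match
ii → no match
iii → match
iv → match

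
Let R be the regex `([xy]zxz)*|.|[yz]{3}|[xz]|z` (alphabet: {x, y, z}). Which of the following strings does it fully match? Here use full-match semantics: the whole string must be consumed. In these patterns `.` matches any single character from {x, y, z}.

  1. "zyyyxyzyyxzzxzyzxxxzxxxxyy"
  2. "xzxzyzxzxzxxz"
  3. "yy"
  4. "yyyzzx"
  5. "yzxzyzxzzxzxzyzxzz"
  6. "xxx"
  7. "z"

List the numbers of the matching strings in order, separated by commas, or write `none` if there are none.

7

1 → no match
2 → no match
3. "yy" → no match
4. "yyyzzx" → no match
5 → no match
6. "xxx" → no match
7. "z" → match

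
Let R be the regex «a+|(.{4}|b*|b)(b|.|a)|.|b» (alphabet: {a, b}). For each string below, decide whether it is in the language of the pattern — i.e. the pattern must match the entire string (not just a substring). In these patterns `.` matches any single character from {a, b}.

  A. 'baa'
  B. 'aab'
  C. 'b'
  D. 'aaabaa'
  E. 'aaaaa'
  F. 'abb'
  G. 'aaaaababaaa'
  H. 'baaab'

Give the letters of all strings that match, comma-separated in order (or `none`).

A → no match
B → no match
C → match
D → no match
E → match
F → no match
G → no match
H → match

C, E, H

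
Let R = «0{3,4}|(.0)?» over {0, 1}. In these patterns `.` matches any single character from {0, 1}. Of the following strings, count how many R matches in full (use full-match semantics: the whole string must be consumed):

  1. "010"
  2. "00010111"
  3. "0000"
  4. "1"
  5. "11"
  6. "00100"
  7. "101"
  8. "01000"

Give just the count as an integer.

1

1 → no match
2 → no match
3 → match
4 → no match
5 → no match
6 → no match
7 → no match
8 → no match
Total matched: 1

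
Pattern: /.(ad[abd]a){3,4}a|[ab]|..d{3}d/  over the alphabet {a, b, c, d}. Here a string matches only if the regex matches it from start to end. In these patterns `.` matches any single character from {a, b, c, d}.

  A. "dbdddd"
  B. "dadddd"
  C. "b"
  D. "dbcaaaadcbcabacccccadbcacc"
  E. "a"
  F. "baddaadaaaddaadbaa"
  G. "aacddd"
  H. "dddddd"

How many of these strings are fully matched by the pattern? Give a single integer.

A → match
B → match
C → match
D → no match
E → match
F → match
G → no match
H → match
Total matched: 6

6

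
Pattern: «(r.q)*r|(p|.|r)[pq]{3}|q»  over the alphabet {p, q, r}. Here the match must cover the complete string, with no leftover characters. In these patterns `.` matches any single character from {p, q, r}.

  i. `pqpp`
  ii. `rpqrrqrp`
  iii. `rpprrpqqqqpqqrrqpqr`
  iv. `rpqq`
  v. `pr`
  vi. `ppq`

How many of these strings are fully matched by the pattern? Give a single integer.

2

i → match
ii → no match
iii → no match
iv → match
v → no match
vi → no match
Total matched: 2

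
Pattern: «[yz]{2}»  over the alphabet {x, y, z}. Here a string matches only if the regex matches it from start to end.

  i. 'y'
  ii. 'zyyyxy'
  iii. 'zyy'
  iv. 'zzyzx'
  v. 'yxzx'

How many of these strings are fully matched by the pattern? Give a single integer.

0

i → no match
ii → no match
iii → no match
iv → no match
v → no match
Total matched: 0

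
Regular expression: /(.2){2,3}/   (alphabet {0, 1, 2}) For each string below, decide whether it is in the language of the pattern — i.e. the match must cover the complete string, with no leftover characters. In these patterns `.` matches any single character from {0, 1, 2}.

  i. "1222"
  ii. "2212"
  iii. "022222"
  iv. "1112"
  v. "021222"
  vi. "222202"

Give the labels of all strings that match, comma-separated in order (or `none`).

i, ii, iii, v, vi

i → match
ii → match
iii → match
iv → no match
v → match
vi → match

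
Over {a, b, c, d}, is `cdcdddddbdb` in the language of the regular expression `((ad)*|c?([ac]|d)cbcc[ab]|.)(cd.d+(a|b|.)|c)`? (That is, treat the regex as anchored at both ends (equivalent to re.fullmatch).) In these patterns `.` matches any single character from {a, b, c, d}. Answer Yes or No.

No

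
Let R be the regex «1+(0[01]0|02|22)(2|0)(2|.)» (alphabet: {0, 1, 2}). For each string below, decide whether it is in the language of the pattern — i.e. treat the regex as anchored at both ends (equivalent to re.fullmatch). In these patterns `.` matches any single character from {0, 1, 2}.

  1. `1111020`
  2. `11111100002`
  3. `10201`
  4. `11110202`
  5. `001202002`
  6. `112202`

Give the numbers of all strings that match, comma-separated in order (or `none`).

1. `1111020` → no match
2. `11111100002` → match
3. `10201` → match
4. `11110202` → match
5. `001202002` → no match — must start with `1`
6. `112202` → match

2, 3, 4, 6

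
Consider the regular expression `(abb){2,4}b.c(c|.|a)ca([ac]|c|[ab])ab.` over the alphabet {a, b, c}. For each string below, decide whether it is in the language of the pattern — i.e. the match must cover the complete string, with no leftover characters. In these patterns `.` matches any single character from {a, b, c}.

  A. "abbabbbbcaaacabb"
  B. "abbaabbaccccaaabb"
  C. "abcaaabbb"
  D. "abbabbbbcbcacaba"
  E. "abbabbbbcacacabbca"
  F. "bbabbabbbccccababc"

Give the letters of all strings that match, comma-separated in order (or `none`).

D

A → no match
B → no match
C → no match — must start with "abb"
D → match
E → no match
F → no match — must start with "abb"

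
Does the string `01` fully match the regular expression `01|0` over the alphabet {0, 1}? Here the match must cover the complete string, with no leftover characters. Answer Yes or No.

Yes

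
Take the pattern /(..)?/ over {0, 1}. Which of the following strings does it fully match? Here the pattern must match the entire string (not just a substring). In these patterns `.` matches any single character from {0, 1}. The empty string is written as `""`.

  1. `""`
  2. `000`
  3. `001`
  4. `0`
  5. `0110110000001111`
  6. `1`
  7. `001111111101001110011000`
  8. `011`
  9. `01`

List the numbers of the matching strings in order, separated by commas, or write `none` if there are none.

1, 9

1. `""` → match
2. `000` → no match
3. `001` → no match
4. `0` → no match
5 → no match
6. `1` → no match
7 → no match
8. `011` → no match
9. `01` → match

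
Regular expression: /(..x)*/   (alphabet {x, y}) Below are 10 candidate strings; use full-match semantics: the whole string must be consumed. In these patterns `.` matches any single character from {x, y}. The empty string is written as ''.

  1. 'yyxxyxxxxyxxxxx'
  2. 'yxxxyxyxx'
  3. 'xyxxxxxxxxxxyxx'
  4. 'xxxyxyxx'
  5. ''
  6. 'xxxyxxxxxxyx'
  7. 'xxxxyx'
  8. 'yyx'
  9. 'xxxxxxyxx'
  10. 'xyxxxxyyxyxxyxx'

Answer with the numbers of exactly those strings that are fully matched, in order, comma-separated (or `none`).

1 → match
2 → match
3 → match
4 → no match
5 → match
6 → match
7 → match
8 → match
9 → match
10 → match

1, 2, 3, 5, 6, 7, 8, 9, 10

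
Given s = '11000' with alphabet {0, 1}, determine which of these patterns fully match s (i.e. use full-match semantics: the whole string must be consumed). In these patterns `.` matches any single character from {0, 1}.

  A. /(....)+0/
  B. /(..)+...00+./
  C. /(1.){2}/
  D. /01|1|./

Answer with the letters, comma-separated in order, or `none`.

A → match
B → no match
C → no match
D → no match

A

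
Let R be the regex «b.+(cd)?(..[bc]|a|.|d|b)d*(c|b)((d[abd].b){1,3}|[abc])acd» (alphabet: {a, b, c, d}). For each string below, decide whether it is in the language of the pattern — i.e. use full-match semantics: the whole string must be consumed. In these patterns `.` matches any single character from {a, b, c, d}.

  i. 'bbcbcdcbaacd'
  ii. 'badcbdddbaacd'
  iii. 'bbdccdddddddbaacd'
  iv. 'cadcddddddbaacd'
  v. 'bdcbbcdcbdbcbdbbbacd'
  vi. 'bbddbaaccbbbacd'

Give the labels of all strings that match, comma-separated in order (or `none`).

i, ii, iii, v, vi

i → match
ii → match
iii → match
iv → no match — must start with 'b'
v → match
vi → match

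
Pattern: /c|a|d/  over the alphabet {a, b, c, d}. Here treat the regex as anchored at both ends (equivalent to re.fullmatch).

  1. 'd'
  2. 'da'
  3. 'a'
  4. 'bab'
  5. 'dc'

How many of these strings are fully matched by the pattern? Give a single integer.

1. 'd' → match
2. 'da' → no match
3. 'a' → match
4. 'bab' → no match
5. 'dc' → no match
Total matched: 2

2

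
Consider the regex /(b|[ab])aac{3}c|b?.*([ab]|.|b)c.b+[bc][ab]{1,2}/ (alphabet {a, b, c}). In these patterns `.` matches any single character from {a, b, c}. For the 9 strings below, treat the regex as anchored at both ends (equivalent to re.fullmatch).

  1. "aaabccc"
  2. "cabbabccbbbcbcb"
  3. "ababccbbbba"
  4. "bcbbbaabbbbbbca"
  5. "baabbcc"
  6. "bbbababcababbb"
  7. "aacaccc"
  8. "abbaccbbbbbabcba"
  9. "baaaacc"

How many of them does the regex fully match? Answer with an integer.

1 → no match
2 → no match
3 → match
4 → no match
5 → no match
6 → no match
7 → no match
8 → no match
9 → no match
Total matched: 1

1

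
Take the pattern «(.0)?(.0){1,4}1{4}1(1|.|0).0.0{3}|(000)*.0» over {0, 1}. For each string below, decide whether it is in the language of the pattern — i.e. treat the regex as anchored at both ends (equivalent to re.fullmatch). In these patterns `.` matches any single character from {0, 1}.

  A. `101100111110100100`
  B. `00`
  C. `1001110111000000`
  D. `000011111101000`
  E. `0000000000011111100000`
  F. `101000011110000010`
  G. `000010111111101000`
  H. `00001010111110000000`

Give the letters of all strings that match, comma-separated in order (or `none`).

B, G, H

A → no match
B → match
C → no match
D → no match
E → no match
F → no match
G → match
H → match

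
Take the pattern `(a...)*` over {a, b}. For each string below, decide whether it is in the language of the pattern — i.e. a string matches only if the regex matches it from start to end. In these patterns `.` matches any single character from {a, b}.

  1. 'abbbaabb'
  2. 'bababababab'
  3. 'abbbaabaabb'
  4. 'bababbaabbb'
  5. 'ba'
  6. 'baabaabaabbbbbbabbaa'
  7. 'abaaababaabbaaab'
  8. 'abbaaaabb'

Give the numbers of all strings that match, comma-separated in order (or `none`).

1. 'abbbaabb' → match
2. 'bababababab' → no match
3. 'abbbaabaabb' → no match
4. 'bababbaabbb' → no match
5. 'ba' → no match
6 → no match
7 → match
8. 'abbaaaabb' → no match

1, 7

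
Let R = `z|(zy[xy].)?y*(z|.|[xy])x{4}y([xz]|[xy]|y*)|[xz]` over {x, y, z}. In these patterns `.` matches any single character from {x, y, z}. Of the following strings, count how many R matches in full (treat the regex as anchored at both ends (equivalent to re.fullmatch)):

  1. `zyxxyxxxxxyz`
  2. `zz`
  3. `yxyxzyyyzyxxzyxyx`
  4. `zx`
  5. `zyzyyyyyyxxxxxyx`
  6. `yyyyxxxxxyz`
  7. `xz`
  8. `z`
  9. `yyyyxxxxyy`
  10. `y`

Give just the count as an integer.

1. `zyxxyxxxxxyz` → match
2. `zz` → no match
3 → no match
4. `zx` → no match
5 → no match
6. `yyyyxxxxxyz` → match
7. `xz` → no match
8. `z` → match
9. `yyyyxxxxyy` → match
10. `y` → no match
Total matched: 4

4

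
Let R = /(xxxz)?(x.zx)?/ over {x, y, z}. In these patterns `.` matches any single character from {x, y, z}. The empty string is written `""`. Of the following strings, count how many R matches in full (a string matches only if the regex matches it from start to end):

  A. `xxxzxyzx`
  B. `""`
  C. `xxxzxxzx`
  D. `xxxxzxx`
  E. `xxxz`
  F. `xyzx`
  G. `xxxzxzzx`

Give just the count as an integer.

A → match
B → match
C → match
D → no match
E → match
F → match
G → match
Total matched: 6

6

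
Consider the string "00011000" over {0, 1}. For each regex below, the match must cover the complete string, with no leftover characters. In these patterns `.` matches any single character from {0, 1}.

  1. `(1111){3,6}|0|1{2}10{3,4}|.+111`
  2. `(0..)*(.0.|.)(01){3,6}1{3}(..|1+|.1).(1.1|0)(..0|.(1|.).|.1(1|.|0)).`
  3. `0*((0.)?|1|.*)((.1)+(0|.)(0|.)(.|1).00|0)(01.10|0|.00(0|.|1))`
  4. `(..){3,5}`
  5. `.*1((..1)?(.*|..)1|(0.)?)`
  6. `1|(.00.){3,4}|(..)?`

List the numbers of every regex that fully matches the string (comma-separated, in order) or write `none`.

1 → no match
2 → no match
3 → match
4 → match
5 → no match
6 → no match

3, 4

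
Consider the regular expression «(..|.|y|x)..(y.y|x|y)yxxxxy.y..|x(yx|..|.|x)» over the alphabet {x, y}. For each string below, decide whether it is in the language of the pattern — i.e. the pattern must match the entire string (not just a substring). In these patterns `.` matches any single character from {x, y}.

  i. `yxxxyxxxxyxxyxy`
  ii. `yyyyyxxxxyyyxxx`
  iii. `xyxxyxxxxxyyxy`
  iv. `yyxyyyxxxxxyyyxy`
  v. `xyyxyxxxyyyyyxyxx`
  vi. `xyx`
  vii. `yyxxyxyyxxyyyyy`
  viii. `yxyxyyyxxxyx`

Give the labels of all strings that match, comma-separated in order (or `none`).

vi

i → no match
ii → no match
iii → no match
iv → no match
v → no match
vi → match
vii → no match
viii → no match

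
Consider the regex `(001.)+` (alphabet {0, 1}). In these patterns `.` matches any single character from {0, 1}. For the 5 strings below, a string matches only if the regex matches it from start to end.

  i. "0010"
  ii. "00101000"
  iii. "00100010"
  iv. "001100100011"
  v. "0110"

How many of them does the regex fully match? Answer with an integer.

i → match
ii → no match
iii → match
iv → match
v → no match — must start with "001"
Total matched: 3

3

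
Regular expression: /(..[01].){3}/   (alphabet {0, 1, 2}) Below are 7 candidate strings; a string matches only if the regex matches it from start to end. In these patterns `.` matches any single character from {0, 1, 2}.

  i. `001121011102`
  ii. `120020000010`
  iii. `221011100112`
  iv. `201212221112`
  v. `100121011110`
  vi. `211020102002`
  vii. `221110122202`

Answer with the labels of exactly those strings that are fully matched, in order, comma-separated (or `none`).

i → match
ii → match
iii → match
iv → no match
v → match
vi → match
vii → match

i, ii, iii, v, vi, vii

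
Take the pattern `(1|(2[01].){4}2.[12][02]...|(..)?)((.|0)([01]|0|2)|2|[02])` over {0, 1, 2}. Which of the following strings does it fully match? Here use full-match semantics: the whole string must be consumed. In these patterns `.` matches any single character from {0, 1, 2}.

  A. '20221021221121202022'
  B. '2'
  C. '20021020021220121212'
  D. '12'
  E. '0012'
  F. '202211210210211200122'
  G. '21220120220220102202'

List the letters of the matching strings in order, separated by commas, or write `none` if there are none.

A → match
B → match
C → match
D → match
E → match
F → match
G → match

A, B, C, D, E, F, G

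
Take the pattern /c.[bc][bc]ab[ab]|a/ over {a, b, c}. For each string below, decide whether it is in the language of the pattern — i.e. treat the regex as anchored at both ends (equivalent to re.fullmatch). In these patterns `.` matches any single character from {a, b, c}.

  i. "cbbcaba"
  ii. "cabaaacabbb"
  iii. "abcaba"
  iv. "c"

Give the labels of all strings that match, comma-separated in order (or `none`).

i

i. "cbbcaba" → match
ii. "cabaaacabbb" → no match
iii. "abcaba" → no match
iv. "c" → no match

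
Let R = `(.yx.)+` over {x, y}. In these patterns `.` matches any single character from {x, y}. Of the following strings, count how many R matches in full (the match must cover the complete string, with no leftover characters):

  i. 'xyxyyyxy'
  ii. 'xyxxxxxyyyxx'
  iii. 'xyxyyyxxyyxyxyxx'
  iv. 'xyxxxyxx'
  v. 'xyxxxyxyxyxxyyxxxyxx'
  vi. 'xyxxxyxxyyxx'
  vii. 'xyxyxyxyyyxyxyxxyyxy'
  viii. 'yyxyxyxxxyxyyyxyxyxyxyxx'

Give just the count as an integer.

i → match
ii → no match
iii → match
iv → match
v → match
vi → match
vii → match
viii → match
Total matched: 7

7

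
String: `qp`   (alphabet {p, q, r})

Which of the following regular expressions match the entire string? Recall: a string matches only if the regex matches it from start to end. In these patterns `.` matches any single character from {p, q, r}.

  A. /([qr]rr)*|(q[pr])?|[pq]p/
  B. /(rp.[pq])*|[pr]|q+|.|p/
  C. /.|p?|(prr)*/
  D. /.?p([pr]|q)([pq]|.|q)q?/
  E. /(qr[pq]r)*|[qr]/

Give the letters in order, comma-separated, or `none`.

A

A → match
B → no match
C → no match
D → no match
E → no match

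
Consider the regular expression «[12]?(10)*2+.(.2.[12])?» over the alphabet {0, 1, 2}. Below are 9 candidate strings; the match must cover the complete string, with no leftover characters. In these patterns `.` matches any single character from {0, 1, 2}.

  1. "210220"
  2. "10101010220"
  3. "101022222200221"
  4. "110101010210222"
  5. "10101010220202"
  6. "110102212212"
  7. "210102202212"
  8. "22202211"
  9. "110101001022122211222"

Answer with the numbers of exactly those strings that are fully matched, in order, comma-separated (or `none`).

1 → match
2 → match
3 → match
4 → match
5 → match
6 → match
7 → match
8 → match
9 → no match

1, 2, 3, 4, 5, 6, 7, 8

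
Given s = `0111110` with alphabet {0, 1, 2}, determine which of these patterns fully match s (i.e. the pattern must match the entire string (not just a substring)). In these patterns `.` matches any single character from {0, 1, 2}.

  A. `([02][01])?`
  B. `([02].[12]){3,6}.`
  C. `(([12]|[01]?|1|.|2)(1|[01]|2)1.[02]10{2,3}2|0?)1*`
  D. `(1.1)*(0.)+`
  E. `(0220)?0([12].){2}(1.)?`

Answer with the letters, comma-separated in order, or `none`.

E

A → no match
B → no match
C → no match
D → no match
E → match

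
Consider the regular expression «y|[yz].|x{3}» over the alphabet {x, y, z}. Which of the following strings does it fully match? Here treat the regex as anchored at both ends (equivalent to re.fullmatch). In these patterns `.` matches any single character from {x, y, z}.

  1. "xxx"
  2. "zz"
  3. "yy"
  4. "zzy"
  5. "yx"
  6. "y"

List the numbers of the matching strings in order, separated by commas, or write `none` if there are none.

1, 2, 3, 5, 6

1 → match
2 → match
3 → match
4 → no match
5 → match
6 → match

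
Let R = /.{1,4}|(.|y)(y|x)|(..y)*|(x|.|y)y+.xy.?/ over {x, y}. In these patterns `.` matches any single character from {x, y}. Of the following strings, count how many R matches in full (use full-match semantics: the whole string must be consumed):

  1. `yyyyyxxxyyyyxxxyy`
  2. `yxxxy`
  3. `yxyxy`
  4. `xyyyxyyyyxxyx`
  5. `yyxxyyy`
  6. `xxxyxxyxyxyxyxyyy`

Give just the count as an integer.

1 → no match
2. `yxxxy` → no match
3. `yxyxy` → no match
4 → no match
5. `yyxxyyy` → no match
6 → no match
Total matched: 0

0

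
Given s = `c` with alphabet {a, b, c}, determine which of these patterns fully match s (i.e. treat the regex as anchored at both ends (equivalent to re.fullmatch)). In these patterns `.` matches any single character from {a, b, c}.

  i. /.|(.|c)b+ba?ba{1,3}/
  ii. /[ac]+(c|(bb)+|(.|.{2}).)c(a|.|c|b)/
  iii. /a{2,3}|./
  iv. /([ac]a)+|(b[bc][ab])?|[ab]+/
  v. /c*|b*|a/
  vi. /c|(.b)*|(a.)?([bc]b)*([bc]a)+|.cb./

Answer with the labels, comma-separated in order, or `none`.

i → match
ii → no match
iii → match
iv → no match
v → match
vi → match

i, iii, v, vi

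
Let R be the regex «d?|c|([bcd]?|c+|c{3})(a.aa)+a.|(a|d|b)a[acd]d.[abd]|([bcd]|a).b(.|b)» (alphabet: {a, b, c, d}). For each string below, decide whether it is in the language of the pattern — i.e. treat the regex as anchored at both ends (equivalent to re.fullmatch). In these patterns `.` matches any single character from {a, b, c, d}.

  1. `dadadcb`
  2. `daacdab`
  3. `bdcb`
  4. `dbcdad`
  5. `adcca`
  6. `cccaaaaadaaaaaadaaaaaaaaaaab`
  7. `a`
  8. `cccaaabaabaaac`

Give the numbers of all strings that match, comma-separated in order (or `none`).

1 → no match
2 → no match
3 → no match
4 → no match
5 → no match
6 → no match
7 → no match
8 → no match

none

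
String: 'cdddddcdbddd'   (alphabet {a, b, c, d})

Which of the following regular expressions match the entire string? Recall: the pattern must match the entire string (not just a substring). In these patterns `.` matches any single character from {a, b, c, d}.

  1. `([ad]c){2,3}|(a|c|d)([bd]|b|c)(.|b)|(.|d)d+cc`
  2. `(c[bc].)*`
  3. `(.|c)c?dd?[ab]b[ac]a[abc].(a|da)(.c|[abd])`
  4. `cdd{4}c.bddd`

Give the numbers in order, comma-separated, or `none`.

4

1 → no match
2 → no match
3 → no match
4 → match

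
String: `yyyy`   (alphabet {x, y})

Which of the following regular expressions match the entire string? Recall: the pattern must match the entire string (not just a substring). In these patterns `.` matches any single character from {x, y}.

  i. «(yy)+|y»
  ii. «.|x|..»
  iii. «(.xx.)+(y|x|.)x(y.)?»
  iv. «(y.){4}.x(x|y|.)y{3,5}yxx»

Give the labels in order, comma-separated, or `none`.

i → match
ii → no match
iii → no match
iv → no match — must end with `yyxx`

i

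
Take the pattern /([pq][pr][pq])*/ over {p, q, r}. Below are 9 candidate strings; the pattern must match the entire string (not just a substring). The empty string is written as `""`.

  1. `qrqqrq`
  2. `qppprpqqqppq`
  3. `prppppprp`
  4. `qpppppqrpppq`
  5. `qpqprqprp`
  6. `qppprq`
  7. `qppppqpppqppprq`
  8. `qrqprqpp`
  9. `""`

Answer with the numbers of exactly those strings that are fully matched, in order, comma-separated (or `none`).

1, 3, 4, 5, 6, 7, 9

1 → match
2 → no match
3 → match
4 → match
5 → match
6 → match
7 → match
8 → no match
9 → match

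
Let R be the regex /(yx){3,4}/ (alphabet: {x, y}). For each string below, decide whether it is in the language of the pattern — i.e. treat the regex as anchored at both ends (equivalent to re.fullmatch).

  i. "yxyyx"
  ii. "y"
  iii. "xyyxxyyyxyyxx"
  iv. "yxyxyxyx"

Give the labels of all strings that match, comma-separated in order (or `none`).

i → no match
ii → no match — must start with "yx"
iii → no match — must start with "yx"
iv → match

iv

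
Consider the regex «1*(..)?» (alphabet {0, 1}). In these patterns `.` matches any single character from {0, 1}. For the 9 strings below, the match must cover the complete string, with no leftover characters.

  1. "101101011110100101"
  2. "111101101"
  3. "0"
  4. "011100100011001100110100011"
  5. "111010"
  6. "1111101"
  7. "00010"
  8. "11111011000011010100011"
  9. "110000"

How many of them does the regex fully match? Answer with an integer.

1

1 → no match
2 → no match
3 → no match
4 → no match
5 → no match
6 → match
7 → no match
8 → no match
9 → no match
Total matched: 1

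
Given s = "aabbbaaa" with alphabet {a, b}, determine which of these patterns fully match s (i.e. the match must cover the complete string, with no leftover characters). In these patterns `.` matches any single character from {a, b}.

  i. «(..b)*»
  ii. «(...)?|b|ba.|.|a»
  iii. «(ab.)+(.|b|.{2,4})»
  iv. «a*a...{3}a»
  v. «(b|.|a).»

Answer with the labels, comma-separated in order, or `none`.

iv

i → no match
ii → no match
iii → no match — must start with "ab"
iv → match
v → no match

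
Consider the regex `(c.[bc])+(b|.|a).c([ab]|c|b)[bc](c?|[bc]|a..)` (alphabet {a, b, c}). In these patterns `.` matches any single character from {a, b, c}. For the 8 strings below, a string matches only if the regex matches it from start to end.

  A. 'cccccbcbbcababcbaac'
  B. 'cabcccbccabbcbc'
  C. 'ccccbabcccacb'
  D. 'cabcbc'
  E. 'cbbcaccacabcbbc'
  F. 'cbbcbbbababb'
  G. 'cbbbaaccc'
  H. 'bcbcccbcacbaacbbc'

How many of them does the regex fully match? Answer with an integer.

A → no match
B → no match
C → no match
D → no match
E → match
F → no match
G → no match
H → no match — must start with 'c'
Total matched: 1

1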